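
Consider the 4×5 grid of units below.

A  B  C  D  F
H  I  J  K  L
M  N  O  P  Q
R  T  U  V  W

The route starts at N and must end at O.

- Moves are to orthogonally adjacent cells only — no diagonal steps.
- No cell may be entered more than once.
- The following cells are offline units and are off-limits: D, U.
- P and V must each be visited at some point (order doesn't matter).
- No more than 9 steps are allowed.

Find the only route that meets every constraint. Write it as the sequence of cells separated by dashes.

N - I - J - K - L - Q - W - V - P - O

The 9-move cap with required stops at P, V leaves no slack for detours.
Route from N: up 1 to I, right 3 to L, down 2 to W, left 1 to V, up 1 to P, left 1 to O — 9 moves in all.
Check: all required cells visited; 9 ≤ 9 moves.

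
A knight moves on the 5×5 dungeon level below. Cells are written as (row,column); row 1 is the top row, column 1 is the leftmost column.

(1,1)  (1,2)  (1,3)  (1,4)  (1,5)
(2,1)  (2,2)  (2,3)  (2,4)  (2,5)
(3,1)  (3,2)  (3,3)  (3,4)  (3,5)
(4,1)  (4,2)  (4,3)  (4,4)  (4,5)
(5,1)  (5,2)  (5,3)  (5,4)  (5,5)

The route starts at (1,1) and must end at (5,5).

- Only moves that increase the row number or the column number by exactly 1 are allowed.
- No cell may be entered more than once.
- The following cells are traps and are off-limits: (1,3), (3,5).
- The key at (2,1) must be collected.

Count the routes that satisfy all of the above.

30

A right/down-only route from (1,1) to (5,5) makes exactly 4 down-moves and 4 right-moves in some order.
With no other constraints that would be C(8,4) = 70 routes.
Split at (2,1) and multiply the segment counts (each segment already excludes blocked cells): (1,1)→(2,1): 1; (2,1)→(5,5): 30; product = 30.
That gives 30 routes.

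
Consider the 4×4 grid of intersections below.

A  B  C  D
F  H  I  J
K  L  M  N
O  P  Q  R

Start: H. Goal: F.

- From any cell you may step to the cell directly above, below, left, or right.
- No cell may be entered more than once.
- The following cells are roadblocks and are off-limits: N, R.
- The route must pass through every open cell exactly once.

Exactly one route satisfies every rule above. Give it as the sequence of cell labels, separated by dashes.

H - L - K - O - P - Q - M - I - J - D - C - B - A - F

Need to visit all 14 open cells exactly once, starting at H and ending at F.
Route from H: down to L, left to K, down to O, 2× right (reaching Q), 2× up (reaching I), right to J, up to D, 3× left (reaching A), down to F — 13 moves in all.
Check: all 14 open cells covered.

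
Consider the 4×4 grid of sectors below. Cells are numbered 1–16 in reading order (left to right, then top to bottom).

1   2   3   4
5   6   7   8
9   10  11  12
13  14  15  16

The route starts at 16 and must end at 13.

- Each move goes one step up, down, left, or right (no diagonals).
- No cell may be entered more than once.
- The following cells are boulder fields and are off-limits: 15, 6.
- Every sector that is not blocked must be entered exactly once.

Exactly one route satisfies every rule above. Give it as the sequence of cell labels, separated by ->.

16 -> 12 -> 11 -> 7 -> 8 -> 4 -> 3 -> 2 -> 1 -> 5 -> 9 -> 10 -> 14 -> 13

Need to visit all 14 open cells exactly once, starting at 16 and ending at 13.
Route from 16: up 1 to 12, left 1 to 11, up 1 to 7, right 1 to 8, up 1 to 4, left 3 to 1, down 2 to 9, right 1 to 10, down 1 to 14, left 1 to 13 — 13 moves in all.
Check: all 14 open cells covered.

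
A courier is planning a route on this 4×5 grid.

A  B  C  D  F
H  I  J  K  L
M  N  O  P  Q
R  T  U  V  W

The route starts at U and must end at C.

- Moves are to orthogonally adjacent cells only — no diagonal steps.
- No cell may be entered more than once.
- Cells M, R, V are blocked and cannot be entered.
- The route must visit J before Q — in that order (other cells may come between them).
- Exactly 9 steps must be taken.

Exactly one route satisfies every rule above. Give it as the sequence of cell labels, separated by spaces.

The waypoints must appear in the order J, Q, with no cell reused.
Route from U: 2× up (reaching J), right to K, down to P, right to Q, 2× up (reaching F), 2× left (reaching C) — 9 moves in all.
Check: order respected (J at step 2, Q at step 5); 9 moves as required.

U O J K P Q L F D C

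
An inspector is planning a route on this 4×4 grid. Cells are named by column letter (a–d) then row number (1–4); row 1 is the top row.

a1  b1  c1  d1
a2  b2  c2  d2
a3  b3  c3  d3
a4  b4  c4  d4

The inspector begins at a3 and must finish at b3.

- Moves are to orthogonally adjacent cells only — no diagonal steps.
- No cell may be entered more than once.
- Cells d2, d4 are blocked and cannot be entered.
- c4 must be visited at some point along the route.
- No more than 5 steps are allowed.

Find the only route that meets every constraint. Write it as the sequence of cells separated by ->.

The 5-move cap with required stops at c4 leaves no slack for detours.
Route from a3: down 1 to a4, right 2 to c4, up 1 to c3, left 1 to b3 — 5 moves in all.
Check: all required cells visited; 5 ≤ 5 moves.

a3 -> a4 -> b4 -> c4 -> c3 -> b3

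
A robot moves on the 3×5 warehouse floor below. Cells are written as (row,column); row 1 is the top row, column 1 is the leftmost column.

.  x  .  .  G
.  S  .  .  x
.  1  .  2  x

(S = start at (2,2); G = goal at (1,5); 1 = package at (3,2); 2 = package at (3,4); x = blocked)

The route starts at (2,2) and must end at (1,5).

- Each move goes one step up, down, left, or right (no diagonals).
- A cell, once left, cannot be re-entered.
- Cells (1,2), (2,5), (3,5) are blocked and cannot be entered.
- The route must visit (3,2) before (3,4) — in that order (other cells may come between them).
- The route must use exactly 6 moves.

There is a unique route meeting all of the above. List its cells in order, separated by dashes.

(2,2) - (3,2) - (3,3) - (3,4) - (2,4) - (1,4) - (1,5)

The waypoints must appear in the order (3,2), (3,4), with no cell reused.
Route from (2,2): down to (3,2), 2× right (reaching (3,4)), 2× up (reaching (1,4)), right to (1,5) — 6 moves in all.
Check: order respected (1 at step 1, 2 at step 3); 6 moves as required.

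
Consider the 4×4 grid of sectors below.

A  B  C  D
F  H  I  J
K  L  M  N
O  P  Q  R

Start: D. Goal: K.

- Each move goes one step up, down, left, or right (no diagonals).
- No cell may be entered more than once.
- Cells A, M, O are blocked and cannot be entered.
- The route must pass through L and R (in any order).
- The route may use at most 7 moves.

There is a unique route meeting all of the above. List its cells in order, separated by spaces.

The 7-move cap with required stops at L, R leaves no slack for detours.
Route from D: down 3 to R, left 2 to P, up 1 to L, left 1 to K — 7 moves in all.
Check: all required cells visited; 7 ≤ 7 moves.

D J N R Q P L K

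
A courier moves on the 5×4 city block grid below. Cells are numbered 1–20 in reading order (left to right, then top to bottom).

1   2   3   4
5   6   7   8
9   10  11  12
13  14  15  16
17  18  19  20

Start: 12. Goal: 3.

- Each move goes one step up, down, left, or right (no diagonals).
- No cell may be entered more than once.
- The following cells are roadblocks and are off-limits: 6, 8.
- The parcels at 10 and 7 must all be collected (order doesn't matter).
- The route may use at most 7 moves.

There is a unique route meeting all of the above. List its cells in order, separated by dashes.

12 - 16 - 15 - 14 - 10 - 11 - 7 - 3

The 7-move cap with required stops at 10, 7 leaves no slack for detours.
Route from 12: down to 16, 2× left (reaching 14), up to 10, right to 11, 2× up (reaching 3) — 7 moves in all.
Check: all required cells visited; 7 ≤ 7 moves.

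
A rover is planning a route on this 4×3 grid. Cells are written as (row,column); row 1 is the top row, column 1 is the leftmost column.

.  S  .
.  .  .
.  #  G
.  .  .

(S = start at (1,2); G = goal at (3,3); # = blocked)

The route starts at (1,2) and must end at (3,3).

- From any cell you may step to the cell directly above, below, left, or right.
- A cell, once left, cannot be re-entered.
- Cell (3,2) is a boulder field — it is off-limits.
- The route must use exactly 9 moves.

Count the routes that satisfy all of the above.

Need simple routes of exactly 9 moves from (1,2) to (3,3) (Manhattan distance 3, so 3 moves are spent on a detour and 3 undoing it).
Enumerating: (1,2) (1,3) (2,3) (2,2) (2,1) (3,1) (4,1) (4,2) (4,3) (3,3).
That gives 1 route.

1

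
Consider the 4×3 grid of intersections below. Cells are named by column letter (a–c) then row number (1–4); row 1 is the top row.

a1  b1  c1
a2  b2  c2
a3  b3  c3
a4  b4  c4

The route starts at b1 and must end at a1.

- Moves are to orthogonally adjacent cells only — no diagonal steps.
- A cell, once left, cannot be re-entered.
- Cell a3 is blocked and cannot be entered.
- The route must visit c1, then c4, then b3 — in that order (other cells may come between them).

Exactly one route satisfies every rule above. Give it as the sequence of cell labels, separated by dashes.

The waypoints must appear in the order c1, c4, b3, with no cell reused.
Route from b1: right to c1, 3× down (reaching c4), left to b4, 2× up (reaching b2), left to a2, up to a1 — 9 moves in all.
Check: order respected (c1 at step 1, c4 at step 4, b3 at step 6).

b1 - c1 - c2 - c3 - c4 - b4 - b3 - b2 - a2 - a1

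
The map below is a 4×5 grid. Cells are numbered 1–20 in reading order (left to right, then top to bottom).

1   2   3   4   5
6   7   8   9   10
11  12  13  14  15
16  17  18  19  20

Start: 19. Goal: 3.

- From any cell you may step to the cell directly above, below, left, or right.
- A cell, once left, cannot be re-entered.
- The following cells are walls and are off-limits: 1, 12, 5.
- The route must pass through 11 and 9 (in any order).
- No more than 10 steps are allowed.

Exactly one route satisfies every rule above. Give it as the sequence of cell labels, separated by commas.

19, 18, 17, 16, 11, 6, 7, 8, 9, 4, 3

Any route must reach 11 and 9 and still end at 3 within 10 moves, so the order of the required stops is forced.
Route from 19: 3× left (reaching 16), 2× up (reaching 6), 3× right (reaching 9), up to 4, left to 3 — 10 moves in all.
Check: all required cells visited; 10 ≤ 10 moves.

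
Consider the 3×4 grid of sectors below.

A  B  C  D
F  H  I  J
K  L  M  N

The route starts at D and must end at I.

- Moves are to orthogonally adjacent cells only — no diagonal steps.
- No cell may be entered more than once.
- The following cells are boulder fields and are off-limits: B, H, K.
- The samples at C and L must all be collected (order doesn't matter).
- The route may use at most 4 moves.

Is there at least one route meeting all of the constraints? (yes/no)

no

L must be visited but has only one open neighbour (M), and it is neither the start nor the goal — the route would have to enter and leave through M, re-entering it.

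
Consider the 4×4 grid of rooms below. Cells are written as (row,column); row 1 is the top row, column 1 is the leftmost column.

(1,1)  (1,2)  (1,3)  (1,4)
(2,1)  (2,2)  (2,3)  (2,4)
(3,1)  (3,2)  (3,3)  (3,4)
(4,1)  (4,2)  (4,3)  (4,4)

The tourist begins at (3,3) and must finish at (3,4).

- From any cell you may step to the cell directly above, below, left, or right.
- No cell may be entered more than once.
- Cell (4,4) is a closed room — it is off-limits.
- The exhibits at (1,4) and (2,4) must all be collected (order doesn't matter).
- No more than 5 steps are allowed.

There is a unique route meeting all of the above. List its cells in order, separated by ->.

Any route must reach (1,4) and (2,4) and still end at (3,4) within 5 moves, so the order of the required stops is forced.
Route from (3,3): 2× up (reaching (1,3)), right to (1,4), 2× down (reaching (3,4)) — 5 moves in all.
Check: all required cells visited; 5 ≤ 5 moves.

(3,3) -> (2,3) -> (1,3) -> (1,4) -> (2,4) -> (3,4)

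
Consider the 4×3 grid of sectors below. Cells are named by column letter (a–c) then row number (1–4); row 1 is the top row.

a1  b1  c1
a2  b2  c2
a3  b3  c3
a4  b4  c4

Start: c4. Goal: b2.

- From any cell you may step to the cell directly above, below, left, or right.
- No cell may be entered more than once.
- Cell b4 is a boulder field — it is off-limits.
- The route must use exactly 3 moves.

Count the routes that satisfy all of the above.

Need simple routes of exactly 3 moves from c4 to b2 (Manhattan distance 3, so 0 moves are spent on a detour and 0 undoing it).
Enumerating: c4 c3 c2 b2 | c4 c3 b3 b2.
That gives 2 routes.

2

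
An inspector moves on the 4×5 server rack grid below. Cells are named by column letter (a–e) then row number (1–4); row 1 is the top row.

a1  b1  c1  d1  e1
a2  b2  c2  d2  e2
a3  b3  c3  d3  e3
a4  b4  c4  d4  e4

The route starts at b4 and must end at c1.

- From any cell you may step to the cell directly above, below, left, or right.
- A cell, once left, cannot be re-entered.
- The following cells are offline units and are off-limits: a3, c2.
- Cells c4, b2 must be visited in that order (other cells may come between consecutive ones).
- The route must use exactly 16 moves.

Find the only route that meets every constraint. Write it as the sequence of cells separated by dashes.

The waypoints must appear in the order c4, b2, with no cell reused.
Route from b4: right 3 to e4, up 3 to e1, left 1 to d1, down 2 to d3, left 2 to b3, up 1 to b2, left 1 to a2, up 1 to a1, right 2 to c1 — 16 moves in all.
Check: order respected (c4 at step 1, b2 at step 12); 16 moves as required.

b4 - c4 - d4 - e4 - e3 - e2 - e1 - d1 - d2 - d3 - c3 - b3 - b2 - a2 - a1 - b1 - c1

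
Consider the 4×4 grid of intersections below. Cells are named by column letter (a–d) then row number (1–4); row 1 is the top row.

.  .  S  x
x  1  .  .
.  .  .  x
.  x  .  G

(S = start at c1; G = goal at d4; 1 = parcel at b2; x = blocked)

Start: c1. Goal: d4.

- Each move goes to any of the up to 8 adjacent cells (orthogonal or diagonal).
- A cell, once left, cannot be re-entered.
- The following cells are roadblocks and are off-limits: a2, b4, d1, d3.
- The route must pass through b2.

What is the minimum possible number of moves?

Any route passes through b2 somewhere between c1 and d4. Summing Chebyshev distances along the two legs (c1 → b2 → d4) gives a lower bound of 1 + 2 = 3 moves.
A route of 3 moves achieves this: c1 → b2 → c3 → d4.
Since 3 matches the lower bound, it is optimal.

3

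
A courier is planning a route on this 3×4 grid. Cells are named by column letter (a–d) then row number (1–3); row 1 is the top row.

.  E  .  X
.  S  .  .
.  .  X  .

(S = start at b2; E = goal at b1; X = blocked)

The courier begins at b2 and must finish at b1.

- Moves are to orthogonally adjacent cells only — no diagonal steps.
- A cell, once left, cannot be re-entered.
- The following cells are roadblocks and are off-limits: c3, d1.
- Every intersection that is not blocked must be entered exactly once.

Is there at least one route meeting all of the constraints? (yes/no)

no

Cell d3 has only one open neighbour but is neither the start nor the goal, so a Hamiltonian route would have to both enter and leave it through the same neighbour — impossible without revisiting.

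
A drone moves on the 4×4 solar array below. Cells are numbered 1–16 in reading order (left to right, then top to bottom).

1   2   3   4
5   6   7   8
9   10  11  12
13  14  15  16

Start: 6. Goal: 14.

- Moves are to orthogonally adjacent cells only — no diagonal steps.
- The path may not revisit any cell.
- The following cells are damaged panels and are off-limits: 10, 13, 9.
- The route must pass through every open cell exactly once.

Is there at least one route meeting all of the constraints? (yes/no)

One route that works: 6 → 5 → 1 → 2 → 3 → 4 → 8 → 7 → 11 → 12 → 16 → 15 → 14.

yes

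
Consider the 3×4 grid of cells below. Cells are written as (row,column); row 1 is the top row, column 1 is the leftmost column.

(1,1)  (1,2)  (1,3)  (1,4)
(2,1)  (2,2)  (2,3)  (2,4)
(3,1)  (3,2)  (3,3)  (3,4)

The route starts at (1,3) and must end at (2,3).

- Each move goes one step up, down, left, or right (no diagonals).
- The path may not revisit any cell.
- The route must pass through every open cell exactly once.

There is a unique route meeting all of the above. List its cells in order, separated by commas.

(1,3), (1,4), (2,4), (3,4), (3,3), (3,2), (3,1), (2,1), (1,1), (1,2), (2,2), (2,3)

Need to visit all 12 open cells exactly once, starting at (1,3) and ending at (2,3).
Route from (1,3): right 1 to (1,4), down 2 to (3,4), left 3 to (3,1), up 2 to (1,1), right 1 to (1,2), down 1 to (2,2), right 1 to (2,3) — 11 moves in all.
Check: all 12 open cells covered.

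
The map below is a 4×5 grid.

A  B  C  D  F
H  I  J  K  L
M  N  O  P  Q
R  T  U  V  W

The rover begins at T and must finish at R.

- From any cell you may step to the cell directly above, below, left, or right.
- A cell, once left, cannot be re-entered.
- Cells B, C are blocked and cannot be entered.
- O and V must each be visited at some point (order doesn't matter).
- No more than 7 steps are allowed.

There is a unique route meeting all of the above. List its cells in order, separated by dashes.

The budget equals the shortest possible length, so every move has to be on a shortest route through the required cells.
Route from T: 2× right (reaching V), up to P, 3× left (reaching M), down to R — 7 moves in all.
Check: all required cells visited; 7 ≤ 7 moves.

T - U - V - P - O - N - M - R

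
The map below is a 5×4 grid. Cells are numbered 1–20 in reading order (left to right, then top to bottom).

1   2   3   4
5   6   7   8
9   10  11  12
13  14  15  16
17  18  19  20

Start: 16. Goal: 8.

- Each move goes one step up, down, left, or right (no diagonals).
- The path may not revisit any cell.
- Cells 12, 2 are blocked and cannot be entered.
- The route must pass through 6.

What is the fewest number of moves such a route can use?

Any route passes through 6 somewhere between 16 and 8. Summing Manhattan distances along the two legs (16 → 6 → 8) gives a lower bound of 4 + 2 = 6 moves.
A route of 6 moves achieves this: 16 → 15 → 11 → 10 → 6 → 7 → 8.
Since 6 matches the lower bound, it is optimal.

6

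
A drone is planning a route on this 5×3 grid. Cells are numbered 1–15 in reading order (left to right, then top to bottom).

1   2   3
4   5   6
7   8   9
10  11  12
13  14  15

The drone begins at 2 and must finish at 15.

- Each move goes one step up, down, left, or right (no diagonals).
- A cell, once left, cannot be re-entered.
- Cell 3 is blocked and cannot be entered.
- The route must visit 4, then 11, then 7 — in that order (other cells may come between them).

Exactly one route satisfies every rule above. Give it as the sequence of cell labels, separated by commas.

2, 1, 4, 5, 6, 9, 12, 11, 8, 7, 10, 13, 14, 15

The waypoints must appear in the order 4, 11, 7, with no cell reused.
Route from 2: left 1 to 1, down 1 to 4, right 2 to 6, down 2 to 12, left 1 to 11, up 1 to 8, left 1 to 7, down 2 to 13, right 2 to 15 — 13 moves in all.
Check: order respected (4 at step 2, 11 at step 7, 7 at step 9).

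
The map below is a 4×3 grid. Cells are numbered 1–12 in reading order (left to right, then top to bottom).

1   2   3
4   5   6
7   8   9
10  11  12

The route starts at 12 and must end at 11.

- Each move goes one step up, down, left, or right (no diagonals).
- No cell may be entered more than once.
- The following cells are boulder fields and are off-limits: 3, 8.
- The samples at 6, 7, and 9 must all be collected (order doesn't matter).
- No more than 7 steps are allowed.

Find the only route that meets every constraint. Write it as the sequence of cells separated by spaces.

12 9 6 5 4 7 10 11

The budget equals the shortest possible length, so every move has to be on a shortest route through the required cells.
Route from 12: up 2 to 6, left 2 to 4, down 2 to 10, right 1 to 11 — 7 moves in all.
Check: all required cells visited; 7 ≤ 7 moves.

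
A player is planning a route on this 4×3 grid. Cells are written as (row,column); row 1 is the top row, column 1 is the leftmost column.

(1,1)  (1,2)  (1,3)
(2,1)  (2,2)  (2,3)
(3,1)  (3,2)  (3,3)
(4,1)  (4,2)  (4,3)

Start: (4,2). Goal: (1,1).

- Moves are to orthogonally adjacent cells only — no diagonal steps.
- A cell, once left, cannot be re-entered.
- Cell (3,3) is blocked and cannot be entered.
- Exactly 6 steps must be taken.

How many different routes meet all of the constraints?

5

Need simple routes of exactly 6 moves from (4,2) to (1,1) (Manhattan distance 4, so 1 moves are spent on a detour and 1 undoing it).
Enumerating: (4,2) (3,2) (2,2) (2,3) (1,3) (1,2) (1,1) | (4,2) (3,2) (3,1) (2,1) (2,2) (1,2) (1,1) | (4,2) (4,1) (3,1) (2,1) (2,2) (1,2) (1,1) | (4,2) (4,1) (3,1) (3,2) (2,2) (1,2) (1,1) | (4,2) (4,1) (3,1) (3,2) (2,2) (2,1) (1,1).
That gives 5 routes.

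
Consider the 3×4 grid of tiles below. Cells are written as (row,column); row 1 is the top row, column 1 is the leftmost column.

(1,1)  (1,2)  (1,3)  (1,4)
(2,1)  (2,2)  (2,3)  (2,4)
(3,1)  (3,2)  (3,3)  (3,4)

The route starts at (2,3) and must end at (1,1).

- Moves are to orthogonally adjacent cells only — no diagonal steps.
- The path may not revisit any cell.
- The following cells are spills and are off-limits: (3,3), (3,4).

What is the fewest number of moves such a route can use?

3

The Manhattan distance from (2,3) to (1,1) is |2−1| + |3−1| = 3, so at least 3 moves are needed.
A route of 3 moves achieves this: (2,3) → (1,3) → (1,2) → (1,1).
Since 3 matches the lower bound, it is optimal.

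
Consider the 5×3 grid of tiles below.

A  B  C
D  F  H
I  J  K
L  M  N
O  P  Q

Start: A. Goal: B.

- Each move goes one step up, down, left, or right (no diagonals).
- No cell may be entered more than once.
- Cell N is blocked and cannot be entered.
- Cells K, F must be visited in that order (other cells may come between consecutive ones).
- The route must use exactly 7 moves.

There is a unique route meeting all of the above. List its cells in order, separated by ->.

A -> D -> I -> J -> K -> H -> F -> B

The waypoints must appear in the order K, F, with no cell reused.
Route from A: down 2 to I, right 2 to K, up 1 to H, left 1 to F, up 1 to B — 7 moves in all.
Check: order respected (K at step 4, F at step 6); 7 moves as required.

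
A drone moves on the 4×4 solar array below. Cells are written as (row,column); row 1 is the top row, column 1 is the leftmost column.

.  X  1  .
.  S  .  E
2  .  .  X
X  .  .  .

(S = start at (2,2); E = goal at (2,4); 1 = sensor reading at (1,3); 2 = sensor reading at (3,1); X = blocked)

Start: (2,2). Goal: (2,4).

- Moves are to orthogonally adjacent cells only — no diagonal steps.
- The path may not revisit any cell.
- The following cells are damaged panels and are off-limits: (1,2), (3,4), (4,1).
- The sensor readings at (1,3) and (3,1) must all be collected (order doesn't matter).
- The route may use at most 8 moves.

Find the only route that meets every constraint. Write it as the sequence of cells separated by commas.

The budget equals the shortest possible length, so every move has to be on a shortest route through the required cells.
Route from (2,2): left to (2,1), down to (3,1), 2× right (reaching (3,3)), 2× up (reaching (1,3)), right to (1,4), down to (2,4) — 8 moves in all.
Check: all required cells visited; 8 ≤ 8 moves.

(2,2), (2,1), (3,1), (3,2), (3,3), (2,3), (1,3), (1,4), (2,4)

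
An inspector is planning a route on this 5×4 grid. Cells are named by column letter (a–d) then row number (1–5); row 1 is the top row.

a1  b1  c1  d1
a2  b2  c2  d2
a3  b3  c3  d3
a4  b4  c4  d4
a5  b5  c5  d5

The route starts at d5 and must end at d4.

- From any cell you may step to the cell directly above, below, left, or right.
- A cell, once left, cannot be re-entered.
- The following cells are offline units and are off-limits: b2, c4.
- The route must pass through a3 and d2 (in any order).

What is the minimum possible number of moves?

11

Any route passes through a3 and d2 in some order between d5 and d4. Summing Manhattan distances along each leg and taking the cheapest ordering (d5 → a3 → d2 → d4) gives a lower bound of 5 + 4 + 2 = 11 moves.
A route of 11 moves achieves this: d5 → c5 → b5 → b4 → a4 → a3 → b3 → c3 → c2 → d2 → d3 → d4.
Since 11 matches the lower bound, it is optimal.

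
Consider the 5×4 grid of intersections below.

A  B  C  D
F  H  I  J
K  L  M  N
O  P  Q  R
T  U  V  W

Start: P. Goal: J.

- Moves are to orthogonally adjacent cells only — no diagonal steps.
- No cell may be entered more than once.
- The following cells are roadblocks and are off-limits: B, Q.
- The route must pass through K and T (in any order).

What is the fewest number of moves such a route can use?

Any route passes through K and T in some order between P and J. Summing Manhattan distances along each leg and taking the cheapest ordering (P → T → K → J) gives a lower bound of 2 + 2 + 4 = 8 moves.
A route of 8 moves achieves this: P → U → T → O → K → F → H → I → J.
Since 8 matches the lower bound, it is optimal.

8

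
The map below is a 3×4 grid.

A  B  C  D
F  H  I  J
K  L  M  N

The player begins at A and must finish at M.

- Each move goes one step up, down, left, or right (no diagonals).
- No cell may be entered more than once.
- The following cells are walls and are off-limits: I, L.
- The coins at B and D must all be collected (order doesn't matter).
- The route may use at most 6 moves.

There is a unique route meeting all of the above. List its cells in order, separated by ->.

The budget equals the shortest possible length, so every move has to be on a shortest route through the required cells.
Route from A: right 3 to D, down 2 to N, left 1 to M — 6 moves in all.
Check: all required cells visited; 6 ≤ 6 moves.

A -> B -> C -> D -> J -> N -> M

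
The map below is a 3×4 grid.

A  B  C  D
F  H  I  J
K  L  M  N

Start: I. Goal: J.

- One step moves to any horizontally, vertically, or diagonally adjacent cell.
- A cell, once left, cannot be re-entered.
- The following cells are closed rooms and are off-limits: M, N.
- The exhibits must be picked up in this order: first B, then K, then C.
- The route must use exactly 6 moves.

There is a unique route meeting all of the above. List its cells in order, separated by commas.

The waypoints must appear in the order B, K, C, with no cell reused.
Route from I: up-left to B, down-left to F, down to K, 2× up-right (reaching C), down-right to J — 6 moves in all.
Check: order respected (B at step 1, K at step 3, C at step 5); 6 moves as required.

I, B, F, K, H, C, J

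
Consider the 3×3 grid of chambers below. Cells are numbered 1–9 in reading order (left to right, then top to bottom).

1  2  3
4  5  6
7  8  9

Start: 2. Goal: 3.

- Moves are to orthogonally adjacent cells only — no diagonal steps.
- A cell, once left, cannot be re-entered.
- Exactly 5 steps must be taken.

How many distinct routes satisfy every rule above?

Need simple routes of exactly 5 moves from 2 to 3 (Manhattan distance 1, so 2 moves are spent on a detour and 2 undoing it).
Enumerating: 2 5 8 9 6 3 | 2 1 4 5 6 3.
That gives 2 routes.

2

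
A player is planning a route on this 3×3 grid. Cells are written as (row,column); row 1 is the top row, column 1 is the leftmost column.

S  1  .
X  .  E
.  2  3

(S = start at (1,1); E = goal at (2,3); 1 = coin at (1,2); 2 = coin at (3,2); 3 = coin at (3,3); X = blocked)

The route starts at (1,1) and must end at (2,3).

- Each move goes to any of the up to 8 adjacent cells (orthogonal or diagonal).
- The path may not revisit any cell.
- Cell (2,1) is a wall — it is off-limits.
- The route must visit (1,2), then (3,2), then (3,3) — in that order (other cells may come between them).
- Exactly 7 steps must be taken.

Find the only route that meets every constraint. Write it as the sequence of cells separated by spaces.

(1,1) (1,2) (1,3) (2,2) (3,1) (3,2) (3,3) (2,3)

The waypoints must appear in the order (1,2), (3,2), (3,3), with no cell reused.
Route from (1,1): 2× right (reaching (1,3)), 2× down-left (reaching (3,1)), 2× right (reaching (3,3)), up to (2,3) — 7 moves in all.
Check: order respected (1 at step 1, 2 at step 5, 3 at step 6); 7 moves as required.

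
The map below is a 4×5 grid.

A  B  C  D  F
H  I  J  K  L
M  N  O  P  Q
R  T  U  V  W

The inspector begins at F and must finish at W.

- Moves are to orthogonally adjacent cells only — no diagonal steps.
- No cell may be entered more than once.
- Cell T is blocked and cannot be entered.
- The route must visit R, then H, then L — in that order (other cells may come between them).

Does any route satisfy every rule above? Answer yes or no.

no

R must be visited but has only one open neighbour (M), and it is neither the start nor the goal — the route would have to enter and leave through M, re-entering it.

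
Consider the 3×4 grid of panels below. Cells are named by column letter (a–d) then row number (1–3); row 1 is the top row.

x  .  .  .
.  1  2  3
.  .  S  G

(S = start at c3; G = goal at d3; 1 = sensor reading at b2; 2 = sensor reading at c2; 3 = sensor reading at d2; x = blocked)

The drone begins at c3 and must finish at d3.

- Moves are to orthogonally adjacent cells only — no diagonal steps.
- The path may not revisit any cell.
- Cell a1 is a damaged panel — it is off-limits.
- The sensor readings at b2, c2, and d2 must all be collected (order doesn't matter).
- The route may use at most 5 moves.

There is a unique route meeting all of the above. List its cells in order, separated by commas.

c3, b3, b2, c2, d2, d3

The 5-move cap with required stops at b2, c2, d2 leaves no slack for detours.
Route from c3: left 1 to b3, up 1 to b2, right 2 to d2, down 1 to d3 — 5 moves in all.
Check: all required cells visited; 5 ≤ 5 moves.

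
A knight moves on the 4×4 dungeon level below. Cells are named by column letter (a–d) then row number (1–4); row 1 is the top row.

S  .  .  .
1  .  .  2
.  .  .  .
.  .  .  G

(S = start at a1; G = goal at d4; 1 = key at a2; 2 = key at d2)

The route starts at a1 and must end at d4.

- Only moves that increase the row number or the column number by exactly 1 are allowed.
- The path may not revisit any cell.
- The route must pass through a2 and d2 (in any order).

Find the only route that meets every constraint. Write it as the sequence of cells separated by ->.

Moves only go right or down, so the column and row indices never decrease.
Route from a1: down to a2, 3× right (reaching d2), 2× down (reaching d4) — 6 moves in all.
Check: all required cells visited.

a1 -> a2 -> b2 -> c2 -> d2 -> d3 -> d4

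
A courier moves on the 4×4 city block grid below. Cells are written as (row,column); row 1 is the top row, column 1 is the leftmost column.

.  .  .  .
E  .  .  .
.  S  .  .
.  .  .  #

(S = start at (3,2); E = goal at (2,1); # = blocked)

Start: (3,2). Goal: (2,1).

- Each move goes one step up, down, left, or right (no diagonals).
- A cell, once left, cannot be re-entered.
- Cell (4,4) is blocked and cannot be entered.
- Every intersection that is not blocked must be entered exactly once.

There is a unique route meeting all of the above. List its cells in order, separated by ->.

Need to visit all 15 open cells exactly once, starting at (3,2) and ending at (2,1).
Route from (3,2): left 1 to (3,1), down 1 to (4,1), right 2 to (4,3), up 1 to (3,3), right 1 to (3,4), up 2 to (1,4), left 1 to (1,3), down 1 to (2,3), left 1 to (2,2), up 1 to (1,2), left 1 to (1,1), down 1 to (2,1) — 14 moves in all.
Check: all 15 open cells covered.

(3,2) -> (3,1) -> (4,1) -> (4,2) -> (4,3) -> (3,3) -> (3,4) -> (2,4) -> (1,4) -> (1,3) -> (2,3) -> (2,2) -> (1,2) -> (1,1) -> (2,1)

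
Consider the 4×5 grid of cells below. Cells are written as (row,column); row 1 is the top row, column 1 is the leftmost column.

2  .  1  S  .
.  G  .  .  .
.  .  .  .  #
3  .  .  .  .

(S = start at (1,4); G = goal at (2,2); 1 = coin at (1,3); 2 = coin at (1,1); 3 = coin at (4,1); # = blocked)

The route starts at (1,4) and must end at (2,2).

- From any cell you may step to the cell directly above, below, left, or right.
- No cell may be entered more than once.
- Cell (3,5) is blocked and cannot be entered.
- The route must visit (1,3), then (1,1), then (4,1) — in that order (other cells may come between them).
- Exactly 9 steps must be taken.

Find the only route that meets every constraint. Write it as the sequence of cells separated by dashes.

(1,4) - (1,3) - (1,2) - (1,1) - (2,1) - (3,1) - (4,1) - (4,2) - (3,2) - (2,2)

The waypoints must appear in the order (1,3), (1,1), (4,1), with no cell reused.
Route from (1,4): left 3 to (1,1), down 3 to (4,1), right 1 to (4,2), up 2 to (2,2) — 9 moves in all.
Check: order respected (1 at step 1, 2 at step 3, 3 at step 6); 9 moves as required.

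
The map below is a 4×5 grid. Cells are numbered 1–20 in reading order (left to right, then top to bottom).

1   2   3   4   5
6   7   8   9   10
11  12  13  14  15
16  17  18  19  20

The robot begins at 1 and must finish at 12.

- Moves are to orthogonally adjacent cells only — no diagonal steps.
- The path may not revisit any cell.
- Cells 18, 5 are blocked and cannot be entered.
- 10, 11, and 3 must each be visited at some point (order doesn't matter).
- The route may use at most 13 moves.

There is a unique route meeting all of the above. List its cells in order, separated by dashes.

The budget equals the shortest possible length, so every move has to be on a shortest route through the required cells.
Route from 1: 3× right (reaching 4), down to 9, right to 10, down to 15, 2× left (reaching 13), up to 8, 2× left (reaching 6), down to 11, right to 12 — 13 moves in all.
Check: all required cells visited; 13 ≤ 13 moves.

1 - 2 - 3 - 4 - 9 - 10 - 15 - 14 - 13 - 8 - 7 - 6 - 11 - 12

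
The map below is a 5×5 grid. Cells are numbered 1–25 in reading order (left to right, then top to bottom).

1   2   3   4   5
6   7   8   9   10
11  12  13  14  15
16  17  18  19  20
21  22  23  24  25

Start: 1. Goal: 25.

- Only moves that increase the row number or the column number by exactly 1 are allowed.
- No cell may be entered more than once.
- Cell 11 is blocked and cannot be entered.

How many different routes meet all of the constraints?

A right/down-only route from 1 to 25 makes exactly 4 down-moves and 4 right-moves in some order.
With no other constraints that would be C(8,4) = 70 routes.
Subtract routes through each blocked cell (inclusion–exclusion for overlaps): − through 11: 15 → 55.
That gives 55 routes.

55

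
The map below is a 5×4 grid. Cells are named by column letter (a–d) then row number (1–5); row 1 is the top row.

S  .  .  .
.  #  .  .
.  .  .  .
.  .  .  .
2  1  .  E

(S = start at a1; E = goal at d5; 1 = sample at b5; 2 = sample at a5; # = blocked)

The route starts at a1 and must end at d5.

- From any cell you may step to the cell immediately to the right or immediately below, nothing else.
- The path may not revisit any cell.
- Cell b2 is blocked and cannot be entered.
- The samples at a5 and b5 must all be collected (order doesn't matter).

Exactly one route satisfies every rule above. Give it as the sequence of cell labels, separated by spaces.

a1 a2 a3 a4 a5 b5 c5 d5

Moves only go right or down, so the column and row indices never decrease.
Route from a1: down 4 to a5, right 3 to d5 — 7 moves in all.
Check: all required cells visited.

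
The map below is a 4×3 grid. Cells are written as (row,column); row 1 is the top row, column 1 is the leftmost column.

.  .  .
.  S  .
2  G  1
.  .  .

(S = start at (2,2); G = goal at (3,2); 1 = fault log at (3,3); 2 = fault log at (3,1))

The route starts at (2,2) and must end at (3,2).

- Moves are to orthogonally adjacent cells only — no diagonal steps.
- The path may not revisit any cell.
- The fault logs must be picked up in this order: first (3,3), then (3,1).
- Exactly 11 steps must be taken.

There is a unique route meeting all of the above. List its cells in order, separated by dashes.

(2,2) - (2,1) - (1,1) - (1,2) - (1,3) - (2,3) - (3,3) - (4,3) - (4,2) - (4,1) - (3,1) - (3,2)

The waypoints must appear in the order (3,3), (3,1), with no cell reused.
Route from (2,2): left 1 to (2,1), up 1 to (1,1), right 2 to (1,3), down 3 to (4,3), left 2 to (4,1), up 1 to (3,1), right 1 to (3,2) — 11 moves in all.
Check: order respected (1 at step 6, 2 at step 10); 11 moves as required.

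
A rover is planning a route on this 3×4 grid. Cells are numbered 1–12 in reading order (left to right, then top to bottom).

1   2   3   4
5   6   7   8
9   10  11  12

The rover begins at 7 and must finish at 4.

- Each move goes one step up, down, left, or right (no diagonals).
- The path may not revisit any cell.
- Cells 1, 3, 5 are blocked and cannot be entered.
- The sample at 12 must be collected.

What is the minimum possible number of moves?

Any route passes through 12 somewhere between 7 and 4. Summing Manhattan distances along the two legs (7 → 12 → 4) gives a lower bound of 2 + 2 = 4 moves.
A route of 4 moves achieves this: 7 → 11 → 12 → 8 → 4.
Since 4 matches the lower bound, it is optimal.

4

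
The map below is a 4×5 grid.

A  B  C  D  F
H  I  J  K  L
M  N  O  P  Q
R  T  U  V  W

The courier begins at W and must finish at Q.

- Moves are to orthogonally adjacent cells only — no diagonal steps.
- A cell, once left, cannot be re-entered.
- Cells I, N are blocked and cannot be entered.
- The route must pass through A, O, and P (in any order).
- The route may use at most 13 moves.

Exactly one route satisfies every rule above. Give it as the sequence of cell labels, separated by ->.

W -> V -> U -> T -> R -> M -> H -> A -> B -> C -> J -> O -> P -> Q

Any route must reach A, O, and P and still end at Q within 13 moves, so the order of the required stops is forced.
Route from W: left 4 to R, up 3 to A, right 2 to C, down 2 to O, right 2 to Q — 13 moves in all.
Check: all required cells visited; 13 ≤ 13 moves.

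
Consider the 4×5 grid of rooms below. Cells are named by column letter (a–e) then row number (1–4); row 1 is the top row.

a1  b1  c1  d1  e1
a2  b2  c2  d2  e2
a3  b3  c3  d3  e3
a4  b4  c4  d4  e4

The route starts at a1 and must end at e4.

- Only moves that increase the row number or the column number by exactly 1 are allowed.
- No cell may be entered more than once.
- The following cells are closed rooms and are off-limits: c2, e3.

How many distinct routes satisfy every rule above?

11

A right/down-only route from a1 to e4 makes exactly 3 down-moves and 4 right-moves in some order.
With no other constraints that would be C(7,3) = 35 routes.
Subtract routes through each blocked cell (inclusion–exclusion for overlaps): − through c2: 18 − through e3: 15 + through c2&e3: 9 → 11.
That gives 11 routes.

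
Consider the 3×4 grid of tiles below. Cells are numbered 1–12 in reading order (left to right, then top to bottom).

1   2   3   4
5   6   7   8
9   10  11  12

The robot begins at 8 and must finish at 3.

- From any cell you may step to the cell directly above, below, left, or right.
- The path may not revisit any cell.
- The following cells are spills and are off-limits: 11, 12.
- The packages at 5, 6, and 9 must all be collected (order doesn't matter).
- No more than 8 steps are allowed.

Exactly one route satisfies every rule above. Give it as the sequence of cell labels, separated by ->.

8 -> 7 -> 6 -> 10 -> 9 -> 5 -> 1 -> 2 -> 3

The 8-move cap with required stops at 5, 6, 9 leaves no slack for detours.
Route from 8: left 2 to 6, down 1 to 10, left 1 to 9, up 2 to 1, right 2 to 3 — 8 moves in all.
Check: all required cells visited; 8 ≤ 8 moves.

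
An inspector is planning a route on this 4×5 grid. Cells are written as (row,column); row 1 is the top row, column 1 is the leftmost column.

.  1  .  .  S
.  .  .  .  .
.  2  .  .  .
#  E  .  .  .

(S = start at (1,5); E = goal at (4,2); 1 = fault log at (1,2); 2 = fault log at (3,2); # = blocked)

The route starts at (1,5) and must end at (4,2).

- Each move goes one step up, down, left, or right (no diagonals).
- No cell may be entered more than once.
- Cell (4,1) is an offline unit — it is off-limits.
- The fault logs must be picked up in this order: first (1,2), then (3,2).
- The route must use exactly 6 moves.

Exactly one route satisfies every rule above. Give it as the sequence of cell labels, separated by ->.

The waypoints must appear in the order (1,2), (3,2), with no cell reused.
Route from (1,5): 3× left (reaching (1,2)), 3× down (reaching (4,2)) — 6 moves in all.
Check: order respected (1 at step 3, 2 at step 5); 6 moves as required.

(1,5) -> (1,4) -> (1,3) -> (1,2) -> (2,2) -> (3,2) -> (4,2)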